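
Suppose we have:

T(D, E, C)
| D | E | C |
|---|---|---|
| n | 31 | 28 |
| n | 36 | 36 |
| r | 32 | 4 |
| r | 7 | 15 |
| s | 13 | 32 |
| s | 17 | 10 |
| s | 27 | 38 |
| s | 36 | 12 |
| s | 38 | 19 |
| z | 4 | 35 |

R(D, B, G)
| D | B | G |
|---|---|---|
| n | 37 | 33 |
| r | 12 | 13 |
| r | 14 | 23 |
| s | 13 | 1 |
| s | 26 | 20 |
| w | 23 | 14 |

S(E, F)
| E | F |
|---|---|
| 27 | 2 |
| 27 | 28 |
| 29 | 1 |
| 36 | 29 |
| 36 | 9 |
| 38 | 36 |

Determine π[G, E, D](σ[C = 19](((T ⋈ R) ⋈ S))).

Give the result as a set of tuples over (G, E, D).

T ⋈ R (natural join on D): {(n, 31, 28, 37, 33), (n, 36, 36, 37, 33), (r, 32, 4, 12, 13), (r, 32, 4, 14, 23), (r, 7, 15, 12, 13), (r, 7, 15, 14, 23), (s, 13, 32, 13, 1), (s, 13, 32, 26, 20), (s, 17, 10, 13, 1), (s, 17, 10, 26, 20), (s, 27, 38, 13, 1), (s, 27, 38, 26, 20), (s, 36, 12, 13, 1), (s, 36, 12, 26, 20), (s, 38, 19, 13, 1), (s, 38, 19, 26, 20)}
(T ⋈ R) ⋈ S (natural join on E): {(n, 36, 36, 37, 33, 29), (n, 36, 36, 37, 33, 9), (s, 27, 38, 13, 1, 2), (s, 27, 38, 13, 1, 28), (s, 27, 38, 26, 20, 2), (s, 27, 38, 26, 20, 28), (s, 36, 12, 13, 1, 29), (s, 36, 12, 13, 1, 9), (s, 36, 12, 26, 20, 29), (s, 36, 12, 26, 20, 9), (s, 38, 19, 13, 1, 36), (s, 38, 19, 26, 20, 36)}
σ[C = 19]: keep tuples satisfying C = 19 → {(s, 38, 19, 13, 1, 36), (s, 38, 19, 26, 20, 36)}
Keep only column(s) G, E, D: {(1, 38, s), (20, 38, s)}

{(1, 38, s), (20, 38, s)}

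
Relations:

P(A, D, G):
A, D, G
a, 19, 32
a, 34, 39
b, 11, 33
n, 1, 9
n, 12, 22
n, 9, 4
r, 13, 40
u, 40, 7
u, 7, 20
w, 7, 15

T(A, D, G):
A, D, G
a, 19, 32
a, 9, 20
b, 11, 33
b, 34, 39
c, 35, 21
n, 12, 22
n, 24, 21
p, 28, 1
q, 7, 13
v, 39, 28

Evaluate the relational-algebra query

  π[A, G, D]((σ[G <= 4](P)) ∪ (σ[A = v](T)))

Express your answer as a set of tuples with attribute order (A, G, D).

Filtering on G <= 4 leaves {(n, 9, 4)}.
Filtering on A = v leaves {(v, 39, 28)}.
Set union of the two operands is {(n, 9, 4), (v, 39, 28)}.
Keep only column(s) A, G, D: {(n, 4, 9), (v, 28, 39)}

{(n, 4, 9), (v, 28, 39)}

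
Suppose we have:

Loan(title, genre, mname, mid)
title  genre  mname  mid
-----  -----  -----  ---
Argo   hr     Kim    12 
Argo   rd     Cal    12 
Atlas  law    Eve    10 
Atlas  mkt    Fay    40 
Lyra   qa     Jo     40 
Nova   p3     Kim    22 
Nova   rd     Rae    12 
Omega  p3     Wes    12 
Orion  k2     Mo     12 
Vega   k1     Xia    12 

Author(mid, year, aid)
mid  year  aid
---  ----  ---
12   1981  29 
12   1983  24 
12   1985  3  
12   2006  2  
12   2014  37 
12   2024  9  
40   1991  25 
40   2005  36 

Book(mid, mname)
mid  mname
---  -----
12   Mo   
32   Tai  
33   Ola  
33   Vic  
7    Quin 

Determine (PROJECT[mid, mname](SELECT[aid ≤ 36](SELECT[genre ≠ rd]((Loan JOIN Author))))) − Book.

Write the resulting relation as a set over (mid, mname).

{(12, Kim), (12, Wes), (12, Xia), (40, Fay), (40, Jo)}

Natural join on mid: {(Argo, hr, Kim, 12, 1981, 29), (Argo, hr, Kim, 12, 1983, 24), (Argo, hr, Kim, 12, 1985, 3), (Argo, hr, Kim, 12, 2006, 2), (Argo, hr, Kim, 12, 2014, 37), (Argo, hr, Kim, 12, 2024, 9), (Argo, rd, Cal, 12, 1981, 29), (Argo, rd, Cal, 12, 1983, 24), (Argo, rd, Cal, 12, 1985, 3), (Argo, rd, Cal, 12, 2006, 2), (Argo, rd, Cal, 12, 2014, 37), (Argo, rd, Cal, 12, 2024, 9), (Atlas, mkt, Fay, 40, 1991, 25), (Atlas, mkt, Fay, 40, 2005, 36), (Lyra, qa, Jo, 40, 1991, 25), (Lyra, qa, Jo, 40, 2005, 36), (Nova, rd, Rae, 12, 1981, 29), (Nova, rd, Rae, 12, 1983, 24), (Nova, rd, Rae, 12, 1985, 3), (Nova, rd, Rae, 12, 2006, 2), (Nova, rd, Rae, 12, 2014, 37), (Nova, rd, Rae, 12, 2024, 9), (Omega, p3, Wes, 12, 1981, 29), (Omega, p3, Wes, 12, 1983, 24), (Omega, p3, Wes, 12, 1985, 3), (Omega, p3, Wes, 12, 2006, 2), (Omega, p3, Wes, 12, 2014, 37), (Omega, p3, Wes, 12, 2024, 9), (Orion, k2, Mo, 12, 1981, 29), (Orion, k2, Mo, 12, 1983, 24), (Orion, k2, Mo, 12, 1985, 3), (Orion, k2, Mo, 12, 2006, 2), (Orion, k2, Mo, 12, 2014, 37), (Orion, k2, Mo, 12, 2024, 9), (Vega, k1, Xia, 12, 1981, 29), (Vega, k1, Xia, 12, 1983, 24), (Vega, k1, Xia, 12, 1985, 3), (Vega, k1, Xia, 12, 2006, 2), (Vega, k1, Xia, 12, 2014, 37), (Vega, k1, Xia, 12, 2024, 9)}
Filtering on genre ≠ rd leaves {(Argo, hr, Kim, 12, 1981, 29), (Argo, hr, Kim, 12, 1983, 24), (Argo, hr, Kim, 12, 1985, 3), (Argo, hr, Kim, 12, 2006, 2), (Argo, hr, Kim, 12, 2014, 37), (Argo, hr, Kim, 12, 2024, 9), (Atlas, mkt, Fay, 40, 1991, 25), (Atlas, mkt, Fay, 40, 2005, 36), (Lyra, qa, Jo, 40, 1991, 25), (Lyra, qa, Jo, 40, 2005, 36), (Omega, p3, Wes, 12, 1981, 29), (Omega, p3, Wes, 12, 1983, 24), (Omega, p3, Wes, 12, 1985, 3), (Omega, p3, Wes, 12, 2006, 2), (Omega, p3, Wes, 12, 2014, 37), (Omega, p3, Wes, 12, 2024, 9), (Orion, k2, Mo, 12, 1981, 29), (Orion, k2, Mo, 12, 1983, 24), (Orion, k2, Mo, 12, 1985, 3), (Orion, k2, Mo, 12, 2006, 2), (Orion, k2, Mo, 12, 2014, 37), (Orion, k2, Mo, 12, 2024, 9), (Vega, k1, Xia, 12, 1981, 29), (Vega, k1, Xia, 12, 1983, 24), (Vega, k1, Xia, 12, 1985, 3), (Vega, k1, Xia, 12, 2006, 2), (Vega, k1, Xia, 12, 2014, 37), (Vega, k1, Xia, 12, 2024, 9)}.
Filtering on aid ≤ 36 leaves {(Argo, hr, Kim, 12, 1981, 29), (Argo, hr, Kim, 12, 1983, 24), (Argo, hr, Kim, 12, 1985, 3), (Argo, hr, Kim, 12, 2006, 2), (Argo, hr, Kim, 12, 2024, 9), (Atlas, mkt, Fay, 40, 1991, 25), (Atlas, mkt, Fay, 40, 2005, 36), (Lyra, qa, Jo, 40, 1991, 25), (Lyra, qa, Jo, 40, 2005, 36), (Omega, p3, Wes, 12, 1981, 29), (Omega, p3, Wes, 12, 1983, 24), (Omega, p3, Wes, 12, 1985, 3), (Omega, p3, Wes, 12, 2006, 2), (Omega, p3, Wes, 12, 2024, 9), (Orion, k2, Mo, 12, 1981, 29), (Orion, k2, Mo, 12, 1983, 24), (Orion, k2, Mo, 12, 1985, 3), (Orion, k2, Mo, 12, 2006, 2), (Orion, k2, Mo, 12, 2024, 9), (Vega, k1, Xia, 12, 1981, 29), (Vega, k1, Xia, 12, 1983, 24), (Vega, k1, Xia, 12, 1985, 3), (Vega, k1, Xia, 12, 2006, 2), (Vega, k1, Xia, 12, 2024, 9)}.
π_{mid, mname} gives {(12, Kim), (12, Mo), (12, Wes), (12, Xia), (40, Fay), (40, Jo)} (18 duplicate(s) eliminated).
Set difference of the two operands is {(12, Kim), (12, Wes), (12, Xia), (40, Fay), (40, Jo)}.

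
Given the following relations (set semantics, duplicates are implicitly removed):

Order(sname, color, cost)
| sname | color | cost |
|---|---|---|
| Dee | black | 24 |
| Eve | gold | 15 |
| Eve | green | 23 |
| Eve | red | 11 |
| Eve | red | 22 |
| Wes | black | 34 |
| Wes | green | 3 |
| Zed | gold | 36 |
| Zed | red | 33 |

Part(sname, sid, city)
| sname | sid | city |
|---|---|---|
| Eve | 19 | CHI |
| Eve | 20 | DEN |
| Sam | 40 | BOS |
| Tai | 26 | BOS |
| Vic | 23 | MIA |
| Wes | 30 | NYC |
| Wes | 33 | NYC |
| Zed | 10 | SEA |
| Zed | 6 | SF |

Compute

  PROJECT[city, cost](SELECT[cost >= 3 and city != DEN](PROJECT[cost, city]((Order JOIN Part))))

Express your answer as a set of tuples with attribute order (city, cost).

Natural join on sname: {(Eve, gold, 15, 19, CHI), (Eve, gold, 15, 20, DEN), (Eve, green, 23, 19, CHI), (Eve, green, 23, 20, DEN), (Eve, red, 11, 19, CHI), (Eve, red, 11, 20, DEN), (Eve, red, 22, 19, CHI), (Eve, red, 22, 20, DEN), (Wes, black, 34, 30, NYC), (Wes, black, 34, 33, NYC), (Wes, green, 3, 30, NYC), (Wes, green, 3, 33, NYC), (Zed, gold, 36, 10, SEA), (Zed, gold, 36, 6, SF), (Zed, red, 33, 10, SEA), (Zed, red, 33, 6, SF)}
π[cost, city]: project onto (cost, city) (2 duplicate(s) eliminated) → {(11, CHI), (11, DEN), (15, CHI), (15, DEN), (22, CHI), (22, DEN), (23, CHI), (23, DEN), (3, NYC), (33, SEA), (33, SF), (34, NYC), (36, SEA), (36, SF)}
Apply σ_{cost >= 3 and city != DEN}; surviving tuples: {(11, CHI), (15, CHI), (22, CHI), (23, CHI), (3, NYC), (33, SEA), (33, SF), (34, NYC), (36, SEA), (36, SF)}
π[city, cost]: project onto (city, cost) → {(CHI, 11), (CHI, 15), (CHI, 22), (CHI, 23), (NYC, 3), (NYC, 34), (SEA, 33), (SEA, 36), (SF, 33), (SF, 36)}

{(CHI, 11), (CHI, 15), (CHI, 22), (CHI, 23), (NYC, 3), (NYC, 34), (SEA, 33), (SEA, 36), (SF, 33), (SF, 36)}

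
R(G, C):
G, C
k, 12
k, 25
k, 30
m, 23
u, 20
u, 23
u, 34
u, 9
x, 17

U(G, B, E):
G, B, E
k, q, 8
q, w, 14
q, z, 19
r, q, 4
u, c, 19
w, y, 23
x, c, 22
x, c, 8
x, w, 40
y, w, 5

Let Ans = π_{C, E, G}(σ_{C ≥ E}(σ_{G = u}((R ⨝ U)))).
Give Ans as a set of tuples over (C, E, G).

{(20, 19, u), (23, 19, u), (34, 19, u)}

R ⋈ U (natural join on G): {(k, 12, q, 8), (k, 25, q, 8), (k, 30, q, 8), (u, 20, c, 19), (u, 23, c, 19), (u, 34, c, 19), (u, 9, c, 19), (x, 17, c, 22), (x, 17, c, 8), (x, 17, w, 40)}
σ[G = u]: keep tuples satisfying G = u → {(u, 20, c, 19), (u, 23, c, 19), (u, 34, c, 19), (u, 9, c, 19)}
σ[C ≥ E]: keep tuples satisfying C ≥ E → {(u, 20, c, 19), (u, 23, c, 19), (u, 34, c, 19)}
π[C, E, G]: project onto (C, E, G) → {(20, 19, u), (23, 19, u), (34, 19, u)}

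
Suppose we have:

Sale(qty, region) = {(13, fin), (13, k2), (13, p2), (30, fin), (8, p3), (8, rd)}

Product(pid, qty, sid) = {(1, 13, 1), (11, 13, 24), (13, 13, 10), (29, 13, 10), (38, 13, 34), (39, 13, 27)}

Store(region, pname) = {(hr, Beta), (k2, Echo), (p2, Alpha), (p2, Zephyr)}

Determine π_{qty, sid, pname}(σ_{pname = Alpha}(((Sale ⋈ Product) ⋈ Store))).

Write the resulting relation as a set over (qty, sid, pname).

{(13, 1, Alpha), (13, 10, Alpha), (13, 24, Alpha), (13, 27, Alpha), (13, 34, Alpha)}

Natural join on qty: {(13, fin, 1, 1), (13, fin, 11, 24), (13, fin, 13, 10), (13, fin, 29, 10), (13, fin, 38, 34), (13, fin, 39, 27), (13, k2, 1, 1), (13, k2, 11, 24), (13, k2, 13, 10), (13, k2, 29, 10), (13, k2, 38, 34), (13, k2, 39, 27), (13, p2, 1, 1), (13, p2, 11, 24), (13, p2, 13, 10), (13, p2, 29, 10), (13, p2, 38, 34), (13, p2, 39, 27)}
Natural join on region: {(13, k2, 1, 1, Echo), (13, k2, 11, 24, Echo), (13, k2, 13, 10, Echo), (13, k2, 29, 10, Echo), (13, k2, 38, 34, Echo), (13, k2, 39, 27, Echo), (13, p2, 1, 1, Alpha), (13, p2, 1, 1, Zephyr), (13, p2, 11, 24, Alpha), (13, p2, 11, 24, Zephyr), (13, p2, 13, 10, Alpha), (13, p2, 13, 10, Zephyr), (13, p2, 29, 10, Alpha), (13, p2, 29, 10, Zephyr), (13, p2, 38, 34, Alpha), (13, p2, 38, 34, Zephyr), (13, p2, 39, 27, Alpha), (13, p2, 39, 27, Zephyr)}
Selection pname = Alpha: {(13, p2, 1, 1, Alpha), (13, p2, 11, 24, Alpha), (13, p2, 13, 10, Alpha), (13, p2, 29, 10, Alpha), (13, p2, 38, 34, Alpha), (13, p2, 39, 27, Alpha)}
π_{qty, sid, pname} gives {(13, 1, Alpha), (13, 10, Alpha), (13, 24, Alpha), (13, 27, Alpha), (13, 34, Alpha)} (1 duplicate(s) eliminated).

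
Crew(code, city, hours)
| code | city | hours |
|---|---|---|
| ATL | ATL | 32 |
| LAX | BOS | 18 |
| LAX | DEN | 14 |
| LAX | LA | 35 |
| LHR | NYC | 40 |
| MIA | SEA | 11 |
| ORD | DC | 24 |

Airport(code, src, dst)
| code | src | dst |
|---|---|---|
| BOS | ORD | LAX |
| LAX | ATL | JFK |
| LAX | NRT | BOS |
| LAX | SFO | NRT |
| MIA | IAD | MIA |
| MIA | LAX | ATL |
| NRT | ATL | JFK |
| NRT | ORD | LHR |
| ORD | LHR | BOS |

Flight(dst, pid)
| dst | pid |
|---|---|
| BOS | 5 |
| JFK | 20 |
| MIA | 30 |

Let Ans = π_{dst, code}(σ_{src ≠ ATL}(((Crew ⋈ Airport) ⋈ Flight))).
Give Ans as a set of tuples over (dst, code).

Crew ⋈ Airport (natural join on code): {(LAX, BOS, 18, ATL, JFK), (LAX, BOS, 18, NRT, BOS), (LAX, BOS, 18, SFO, NRT), (LAX, DEN, 14, ATL, JFK), (LAX, DEN, 14, NRT, BOS), (LAX, DEN, 14, SFO, NRT), (LAX, LA, 35, ATL, JFK), (LAX, LA, 35, NRT, BOS), (LAX, LA, 35, SFO, NRT), (MIA, SEA, 11, IAD, MIA), (MIA, SEA, 11, LAX, ATL), (ORD, DC, 24, LHR, BOS)}
(Crew ⋈ Airport) ⋈ Flight (natural join on dst): {(LAX, BOS, 18, ATL, JFK, 20), (LAX, BOS, 18, NRT, BOS, 5), (LAX, DEN, 14, ATL, JFK, 20), (LAX, DEN, 14, NRT, BOS, 5), (LAX, LA, 35, ATL, JFK, 20), (LAX, LA, 35, NRT, BOS, 5), (MIA, SEA, 11, IAD, MIA, 30), (ORD, DC, 24, LHR, BOS, 5)}
Filtering on src ≠ ATL leaves {(LAX, BOS, 18, NRT, BOS, 5), (LAX, DEN, 14, NRT, BOS, 5), (LAX, LA, 35, NRT, BOS, 5), (MIA, SEA, 11, IAD, MIA, 30), (ORD, DC, 24, LHR, BOS, 5)}.
π[dst, code]: project onto (dst, code) (2 duplicate(s) eliminated) → {(BOS, LAX), (BOS, ORD), (MIA, MIA)}

{(BOS, LAX), (BOS, ORD), (MIA, MIA)}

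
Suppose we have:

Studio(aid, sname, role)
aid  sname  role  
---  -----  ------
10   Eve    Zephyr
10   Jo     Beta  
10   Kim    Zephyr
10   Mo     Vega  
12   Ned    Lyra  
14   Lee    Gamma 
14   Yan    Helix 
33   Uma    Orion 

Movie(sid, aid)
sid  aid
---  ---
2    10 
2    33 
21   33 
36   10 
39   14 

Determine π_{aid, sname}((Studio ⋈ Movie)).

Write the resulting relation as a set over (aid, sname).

{(10, Eve), (10, Jo), (10, Kim), (10, Mo), (14, Lee), (14, Yan), (33, Uma)}

Natural join on aid: {(10, Eve, Zephyr, 2), (10, Eve, Zephyr, 36), (10, Jo, Beta, 2), (10, Jo, Beta, 36), (10, Kim, Zephyr, 2), (10, Kim, Zephyr, 36), (10, Mo, Vega, 2), (10, Mo, Vega, 36), (14, Lee, Gamma, 39), (14, Yan, Helix, 39), (33, Uma, Orion, 2), (33, Uma, Orion, 21)}
Keep only column(s) aid, sname (5 duplicate(s) eliminated): {(10, Eve), (10, Jo), (10, Kim), (10, Mo), (14, Lee), (14, Yan), (33, Uma)}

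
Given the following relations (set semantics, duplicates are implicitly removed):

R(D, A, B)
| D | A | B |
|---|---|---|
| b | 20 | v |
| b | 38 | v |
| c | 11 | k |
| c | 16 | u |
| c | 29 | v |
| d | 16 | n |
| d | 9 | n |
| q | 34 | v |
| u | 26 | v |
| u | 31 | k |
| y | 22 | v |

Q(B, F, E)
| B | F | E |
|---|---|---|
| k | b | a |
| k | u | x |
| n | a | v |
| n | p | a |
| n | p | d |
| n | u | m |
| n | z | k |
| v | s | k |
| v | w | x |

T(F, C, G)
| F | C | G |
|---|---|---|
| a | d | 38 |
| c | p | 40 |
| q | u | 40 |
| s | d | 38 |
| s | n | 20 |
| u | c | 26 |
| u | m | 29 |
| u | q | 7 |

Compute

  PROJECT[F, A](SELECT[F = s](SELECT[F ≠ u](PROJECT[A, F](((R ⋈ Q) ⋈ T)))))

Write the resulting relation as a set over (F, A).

{(s, 20), (s, 22), (s, 26), (s, 29), (s, 34), (s, 38)}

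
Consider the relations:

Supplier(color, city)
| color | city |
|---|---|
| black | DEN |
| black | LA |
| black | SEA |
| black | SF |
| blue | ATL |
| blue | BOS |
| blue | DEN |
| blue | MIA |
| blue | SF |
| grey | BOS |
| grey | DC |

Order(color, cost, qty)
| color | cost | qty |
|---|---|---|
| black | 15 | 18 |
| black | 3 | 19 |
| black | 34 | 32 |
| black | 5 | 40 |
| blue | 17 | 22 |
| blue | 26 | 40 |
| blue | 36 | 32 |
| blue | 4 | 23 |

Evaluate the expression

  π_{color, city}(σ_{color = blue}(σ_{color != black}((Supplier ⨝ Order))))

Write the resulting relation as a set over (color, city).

{(blue, ATL), (blue, BOS), (blue, DEN), (blue, MIA), (blue, SF)}

Joining Supplier and Order on color yields {(black, DEN, 15, 18), (black, DEN, 3, 19), (black, DEN, 34, 32), (black, DEN, 5, 40), (black, LA, 15, 18), (black, LA, 3, 19), (black, LA, 34, 32), (black, LA, 5, 40), (black, SEA, 15, 18), (black, SEA, 3, 19), (black, SEA, 34, 32), (black, SEA, 5, 40), (black, SF, 15, 18), (black, SF, 3, 19), (black, SF, 34, 32), (black, SF, 5, 40), (blue, ATL, 17, 22), (blue, ATL, 26, 40), (blue, ATL, 36, 32), (blue, ATL, 4, 23), (blue, BOS, 17, 22), (blue, BOS, 26, 40), (blue, BOS, 36, 32), (blue, BOS, 4, 23), (blue, DEN, 17, 22), (blue, DEN, 26, 40), (blue, DEN, 36, 32), (blue, DEN, 4, 23), (blue, MIA, 17, 22), (blue, MIA, 26, 40), (blue, MIA, 36, 32), (blue, MIA, 4, 23), (blue, SF, 17, 22), (blue, SF, 26, 40), (blue, SF, 36, 32), (blue, SF, 4, 23)}.
Selection color != black: {(blue, ATL, 17, 22), (blue, ATL, 26, 40), (blue, ATL, 36, 32), (blue, ATL, 4, 23), (blue, BOS, 17, 22), (blue, BOS, 26, 40), (blue, BOS, 36, 32), (blue, BOS, 4, 23), (blue, DEN, 17, 22), (blue, DEN, 26, 40), (blue, DEN, 36, 32), (blue, DEN, 4, 23), (blue, MIA, 17, 22), (blue, MIA, 26, 40), (blue, MIA, 36, 32), (blue, MIA, 4, 23), (blue, SF, 17, 22), (blue, SF, 26, 40), (blue, SF, 36, 32), (blue, SF, 4, 23)}
Selection color = blue: {(blue, ATL, 17, 22), (blue, ATL, 26, 40), (blue, ATL, 36, 32), (blue, ATL, 4, 23), (blue, BOS, 17, 22), (blue, BOS, 26, 40), (blue, BOS, 36, 32), (blue, BOS, 4, 23), (blue, DEN, 17, 22), (blue, DEN, 26, 40), (blue, DEN, 36, 32), (blue, DEN, 4, 23), (blue, MIA, 17, 22), (blue, MIA, 26, 40), (blue, MIA, 36, 32), (blue, MIA, 4, 23), (blue, SF, 17, 22), (blue, SF, 26, 40), (blue, SF, 36, 32), (blue, SF, 4, 23)}
Projecting to color, city (15 duplicate(s) eliminated): {(blue, ATL), (blue, BOS), (blue, DEN), (blue, MIA), (blue, SF)}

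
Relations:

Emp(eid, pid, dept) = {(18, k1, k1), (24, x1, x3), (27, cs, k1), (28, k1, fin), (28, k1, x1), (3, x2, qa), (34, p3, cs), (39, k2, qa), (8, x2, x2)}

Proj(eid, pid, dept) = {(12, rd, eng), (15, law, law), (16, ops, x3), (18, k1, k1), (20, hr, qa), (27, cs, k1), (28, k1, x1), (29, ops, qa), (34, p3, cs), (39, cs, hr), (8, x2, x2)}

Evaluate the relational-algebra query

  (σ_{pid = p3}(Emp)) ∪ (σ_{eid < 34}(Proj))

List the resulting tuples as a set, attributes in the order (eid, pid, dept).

{(12, rd, eng), (15, law, law), (16, ops, x3), (18, k1, k1), (20, hr, qa), (27, cs, k1), (28, k1, x1), (29, ops, qa), (34, p3, cs), (8, x2, x2)}

Selection pid = p3: {(34, p3, cs)}
Selection eid < 34: {(12, rd, eng), (15, law, law), (16, ops, x3), (18, k1, k1), (20, hr, qa), (27, cs, k1), (28, k1, x1), (29, ops, qa), (8, x2, x2)}
Taking the union: {(12, rd, eng), (15, law, law), (16, ops, x3), (18, k1, k1), (20, hr, qa), (27, cs, k1), (28, k1, x1), (29, ops, qa), (34, p3, cs), (8, x2, x2)}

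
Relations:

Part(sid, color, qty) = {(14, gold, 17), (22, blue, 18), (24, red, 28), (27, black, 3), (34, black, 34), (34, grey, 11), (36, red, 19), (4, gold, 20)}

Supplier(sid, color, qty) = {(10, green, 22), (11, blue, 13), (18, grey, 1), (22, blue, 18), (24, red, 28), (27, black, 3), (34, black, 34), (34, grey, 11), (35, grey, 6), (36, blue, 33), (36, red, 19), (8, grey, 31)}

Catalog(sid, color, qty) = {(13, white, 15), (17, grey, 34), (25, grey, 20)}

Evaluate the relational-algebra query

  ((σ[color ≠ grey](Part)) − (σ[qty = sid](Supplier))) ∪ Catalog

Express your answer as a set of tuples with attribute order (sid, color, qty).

{(13, white, 15), (14, gold, 17), (17, grey, 34), (22, blue, 18), (24, red, 28), (25, grey, 20), (27, black, 3), (36, red, 19), (4, gold, 20)}

Apply σ_{color ≠ grey}; surviving tuples: {(14, gold, 17), (22, blue, 18), (24, red, 28), (27, black, 3), (34, black, 34), (36, red, 19), (4, gold, 20)}
Apply σ_{qty = sid}; surviving tuples: {(34, black, 34)}
Taking the difference: {(14, gold, 17), (22, blue, 18), (24, red, 28), (27, black, 3), (36, red, 19), (4, gold, 20)}
Taking the union: {(13, white, 15), (14, gold, 17), (17, grey, 34), (22, blue, 18), (24, red, 28), (25, grey, 20), (27, black, 3), (36, red, 19), (4, gold, 20)}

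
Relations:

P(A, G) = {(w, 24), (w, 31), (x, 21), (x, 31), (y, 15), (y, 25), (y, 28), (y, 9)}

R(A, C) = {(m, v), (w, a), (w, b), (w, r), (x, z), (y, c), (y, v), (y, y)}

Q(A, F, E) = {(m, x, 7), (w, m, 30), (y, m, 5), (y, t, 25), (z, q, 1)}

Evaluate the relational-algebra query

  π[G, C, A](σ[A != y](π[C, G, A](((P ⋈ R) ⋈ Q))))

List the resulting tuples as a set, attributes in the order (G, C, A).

{(24, a, w), (24, b, w), (24, r, w), (31, a, w), (31, b, w), (31, r, w)}

Joining P and R on A yields {(w, 24, a), (w, 24, b), (w, 24, r), (w, 31, a), (w, 31, b), (w, 31, r), (x, 21, z), (x, 31, z), (y, 15, c), (y, 15, v), (y, 15, y), (y, 25, c), (y, 25, v), (y, 25, y), (y, 28, c), (y, 28, v), (y, 28, y), (y, 9, c), (y, 9, v), (y, 9, y)}.
Joining (P ⋈ R) and Q on A yields {(w, 24, a, m, 30), (w, 24, b, m, 30), (w, 24, r, m, 30), (w, 31, a, m, 30), (w, 31, b, m, 30), (w, 31, r, m, 30), (y, 15, c, m, 5), (y, 15, c, t, 25), (y, 15, v, m, 5), (y, 15, v, t, 25), (y, 15, y, m, 5), (y, 15, y, t, 25), (y, 25, c, m, 5), (y, 25, c, t, 25), (y, 25, v, m, 5), (y, 25, v, t, 25), (y, 25, y, m, 5), (y, 25, y, t, 25), (y, 28, c, m, 5), (y, 28, c, t, 25), (y, 28, v, m, 5), (y, 28, v, t, 25), (y, 28, y, m, 5), (y, 28, y, t, 25), (y, 9, c, m, 5), (y, 9, c, t, 25), (y, 9, v, m, 5), (y, 9, v, t, 25), (y, 9, y, m, 5), (y, 9, y, t, 25)}.
π_{C, G, A} gives {(a, 24, w), (a, 31, w), (b, 24, w), (b, 31, w), (c, 15, y), (c, 25, y), (c, 28, y), (c, 9, y), (r, 24, w), (r, 31, w), (v, 15, y), (v, 25, y), (v, 28, y), (v, 9, y), (y, 15, y), (y, 25, y), (y, 28, y), (y, 9, y)} (12 duplicate(s) eliminated).
σ[A != y]: keep tuples satisfying A != y → {(a, 24, w), (a, 31, w), (b, 24, w), (b, 31, w), (r, 24, w), (r, 31, w)}
π_{G, C, A} gives {(24, a, w), (24, b, w), (24, r, w), (31, a, w), (31, b, w), (31, r, w)}.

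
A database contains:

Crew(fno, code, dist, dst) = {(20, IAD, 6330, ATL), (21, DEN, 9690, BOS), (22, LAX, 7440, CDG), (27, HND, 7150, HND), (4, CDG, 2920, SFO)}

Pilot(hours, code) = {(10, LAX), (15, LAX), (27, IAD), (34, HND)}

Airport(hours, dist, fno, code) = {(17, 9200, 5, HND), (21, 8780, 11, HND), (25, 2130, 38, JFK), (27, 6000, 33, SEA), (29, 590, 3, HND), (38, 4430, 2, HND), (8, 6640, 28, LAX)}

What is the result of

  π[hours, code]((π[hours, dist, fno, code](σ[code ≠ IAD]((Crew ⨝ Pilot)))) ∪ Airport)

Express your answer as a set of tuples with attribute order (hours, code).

{(10, LAX), (15, LAX), (17, HND), (21, HND), (25, JFK), (27, SEA), (29, HND), (34, HND), (38, HND), (8, LAX)}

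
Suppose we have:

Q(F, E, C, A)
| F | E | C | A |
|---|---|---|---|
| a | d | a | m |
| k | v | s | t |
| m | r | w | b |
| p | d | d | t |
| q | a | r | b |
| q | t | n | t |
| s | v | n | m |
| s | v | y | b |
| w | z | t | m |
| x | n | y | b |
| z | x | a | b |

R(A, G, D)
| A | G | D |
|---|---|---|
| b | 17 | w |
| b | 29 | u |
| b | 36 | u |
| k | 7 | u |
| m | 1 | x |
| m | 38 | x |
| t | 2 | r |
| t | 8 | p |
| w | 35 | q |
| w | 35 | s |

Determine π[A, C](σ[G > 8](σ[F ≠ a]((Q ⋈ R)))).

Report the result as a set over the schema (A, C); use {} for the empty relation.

{(b, a), (b, r), (b, w), (b, y), (m, n), (m, t)}

Q ⋈ R (natural join on A): {(a, d, a, m, 1, x), (a, d, a, m, 38, x), (k, v, s, t, 2, r), (k, v, s, t, 8, p), (m, r, w, b, 17, w), (m, r, w, b, 29, u), (m, r, w, b, 36, u), (p, d, d, t, 2, r), (p, d, d, t, 8, p), (q, a, r, b, 17, w), (q, a, r, b, 29, u), (q, a, r, b, 36, u), (q, t, n, t, 2, r), (q, t, n, t, 8, p), (s, v, n, m, 1, x), (s, v, n, m, 38, x), (s, v, y, b, 17, w), (s, v, y, b, 29, u), (s, v, y, b, 36, u), (w, z, t, m, 1, x), (w, z, t, m, 38, x), (x, n, y, b, 17, w), (x, n, y, b, 29, u), (x, n, y, b, 36, u), (z, x, a, b, 17, w), (z, x, a, b, 29, u), (z, x, a, b, 36, u)}
Filtering on F ≠ a leaves {(k, v, s, t, 2, r), (k, v, s, t, 8, p), (m, r, w, b, 17, w), (m, r, w, b, 29, u), (m, r, w, b, 36, u), (p, d, d, t, 2, r), (p, d, d, t, 8, p), (q, a, r, b, 17, w), (q, a, r, b, 29, u), (q, a, r, b, 36, u), (q, t, n, t, 2, r), (q, t, n, t, 8, p), (s, v, n, m, 1, x), (s, v, n, m, 38, x), (s, v, y, b, 17, w), (s, v, y, b, 29, u), (s, v, y, b, 36, u), (w, z, t, m, 1, x), (w, z, t, m, 38, x), (x, n, y, b, 17, w), (x, n, y, b, 29, u), (x, n, y, b, 36, u), (z, x, a, b, 17, w), (z, x, a, b, 29, u), (z, x, a, b, 36, u)}.
Filtering on G > 8 leaves {(m, r, w, b, 17, w), (m, r, w, b, 29, u), (m, r, w, b, 36, u), (q, a, r, b, 17, w), (q, a, r, b, 29, u), (q, a, r, b, 36, u), (s, v, n, m, 38, x), (s, v, y, b, 17, w), (s, v, y, b, 29, u), (s, v, y, b, 36, u), (w, z, t, m, 38, x), (x, n, y, b, 17, w), (x, n, y, b, 29, u), (x, n, y, b, 36, u), (z, x, a, b, 17, w), (z, x, a, b, 29, u), (z, x, a, b, 36, u)}.
Keep only column(s) A, C (11 duplicate(s) eliminated): {(b, a), (b, r), (b, w), (b, y), (m, n), (m, t)}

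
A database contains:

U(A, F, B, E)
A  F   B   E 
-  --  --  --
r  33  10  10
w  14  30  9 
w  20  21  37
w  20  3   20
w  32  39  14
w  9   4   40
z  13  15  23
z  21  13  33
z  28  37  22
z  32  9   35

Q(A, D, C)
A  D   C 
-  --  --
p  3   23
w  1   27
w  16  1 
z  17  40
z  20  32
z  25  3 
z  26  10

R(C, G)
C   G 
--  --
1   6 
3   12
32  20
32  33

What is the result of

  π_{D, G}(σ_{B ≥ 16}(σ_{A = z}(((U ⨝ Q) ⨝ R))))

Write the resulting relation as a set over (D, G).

Joining U and Q on A yields {(w, 14, 30, 9, 1, 27), (w, 14, 30, 9, 16, 1), (w, 20, 21, 37, 1, 27), (w, 20, 21, 37, 16, 1), (w, 20, 3, 20, 1, 27), (w, 20, 3, 20, 16, 1), (w, 32, 39, 14, 1, 27), (w, 32, 39, 14, 16, 1), (w, 9, 4, 40, 1, 27), (w, 9, 4, 40, 16, 1), (z, 13, 15, 23, 17, 40), (z, 13, 15, 23, 20, 32), (z, 13, 15, 23, 25, 3), (z, 13, 15, 23, 26, 10), (z, 21, 13, 33, 17, 40), (z, 21, 13, 33, 20, 32), (z, 21, 13, 33, 25, 3), (z, 21, 13, 33, 26, 10), (z, 28, 37, 22, 17, 40), (z, 28, 37, 22, 20, 32), (z, 28, 37, 22, 25, 3), (z, 28, 37, 22, 26, 10), (z, 32, 9, 35, 17, 40), (z, 32, 9, 35, 20, 32), (z, 32, 9, 35, 25, 3), (z, 32, 9, 35, 26, 10)}.
Joining (U ⨝ Q) and R on C yields {(w, 14, 30, 9, 16, 1, 6), (w, 20, 21, 37, 16, 1, 6), (w, 20, 3, 20, 16, 1, 6), (w, 32, 39, 14, 16, 1, 6), (w, 9, 4, 40, 16, 1, 6), (z, 13, 15, 23, 20, 32, 20), (z, 13, 15, 23, 20, 32, 33), (z, 13, 15, 23, 25, 3, 12), (z, 21, 13, 33, 20, 32, 20), (z, 21, 13, 33, 20, 32, 33), (z, 21, 13, 33, 25, 3, 12), (z, 28, 37, 22, 20, 32, 20), (z, 28, 37, 22, 20, 32, 33), (z, 28, 37, 22, 25, 3, 12), (z, 32, 9, 35, 20, 32, 20), (z, 32, 9, 35, 20, 32, 33), (z, 32, 9, 35, 25, 3, 12)}.
Filtering on A = z leaves {(z, 13, 15, 23, 20, 32, 20), (z, 13, 15, 23, 20, 32, 33), (z, 13, 15, 23, 25, 3, 12), (z, 21, 13, 33, 20, 32, 20), (z, 21, 13, 33, 20, 32, 33), (z, 21, 13, 33, 25, 3, 12), (z, 28, 37, 22, 20, 32, 20), (z, 28, 37, 22, 20, 32, 33), (z, 28, 37, 22, 25, 3, 12), (z, 32, 9, 35, 20, 32, 20), (z, 32, 9, 35, 20, 32, 33), (z, 32, 9, 35, 25, 3, 12)}.
Filtering on B ≥ 16 leaves {(z, 28, 37, 22, 20, 32, 20), (z, 28, 37, 22, 20, 32, 33), (z, 28, 37, 22, 25, 3, 12)}.
π[D, G]: project onto (D, G) → {(20, 20), (20, 33), (25, 12)}

{(20, 20), (20, 33), (25, 12)}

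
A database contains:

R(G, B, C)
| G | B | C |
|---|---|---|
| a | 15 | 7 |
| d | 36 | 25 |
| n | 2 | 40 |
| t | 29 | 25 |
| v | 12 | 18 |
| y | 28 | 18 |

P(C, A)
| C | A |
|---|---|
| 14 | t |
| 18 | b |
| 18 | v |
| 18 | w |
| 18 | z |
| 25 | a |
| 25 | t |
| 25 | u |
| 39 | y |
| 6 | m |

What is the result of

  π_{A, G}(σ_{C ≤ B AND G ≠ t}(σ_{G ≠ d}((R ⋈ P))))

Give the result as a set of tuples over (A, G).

Natural join on C: {(d, 36, 25, a), (d, 36, 25, t), (d, 36, 25, u), (t, 29, 25, a), (t, 29, 25, t), (t, 29, 25, u), (v, 12, 18, b), (v, 12, 18, v), (v, 12, 18, w), (v, 12, 18, z), (y, 28, 18, b), (y, 28, 18, v), (y, 28, 18, w), (y, 28, 18, z)}
Filtering on G ≠ d leaves {(t, 29, 25, a), (t, 29, 25, t), (t, 29, 25, u), (v, 12, 18, b), (v, 12, 18, v), (v, 12, 18, w), (v, 12, 18, z), (y, 28, 18, b), (y, 28, 18, v), (y, 28, 18, w), (y, 28, 18, z)}.
Filtering on C ≤ B AND G ≠ t leaves {(y, 28, 18, b), (y, 28, 18, v), (y, 28, 18, w), (y, 28, 18, z)}.
Projecting to A, G: {(b, y), (v, y), (w, y), (z, y)}

{(b, y), (v, y), (w, y), (z, y)}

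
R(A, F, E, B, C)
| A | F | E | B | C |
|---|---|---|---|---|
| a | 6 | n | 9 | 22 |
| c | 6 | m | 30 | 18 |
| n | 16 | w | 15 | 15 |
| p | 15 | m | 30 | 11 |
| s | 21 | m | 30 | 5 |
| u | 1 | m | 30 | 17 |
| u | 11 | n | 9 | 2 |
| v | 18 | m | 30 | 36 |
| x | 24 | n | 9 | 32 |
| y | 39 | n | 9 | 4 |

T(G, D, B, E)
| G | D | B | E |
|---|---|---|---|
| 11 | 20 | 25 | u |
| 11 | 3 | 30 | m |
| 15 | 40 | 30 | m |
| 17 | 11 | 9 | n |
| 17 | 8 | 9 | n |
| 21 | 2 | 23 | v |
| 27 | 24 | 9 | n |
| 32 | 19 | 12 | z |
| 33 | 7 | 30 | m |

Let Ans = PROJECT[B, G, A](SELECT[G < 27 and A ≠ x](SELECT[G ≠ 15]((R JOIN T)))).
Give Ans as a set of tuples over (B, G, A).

{(30, 11, c), (30, 11, p), (30, 11, s), (30, 11, u), (30, 11, v), (9, 17, a), (9, 17, u), (9, 17, y)}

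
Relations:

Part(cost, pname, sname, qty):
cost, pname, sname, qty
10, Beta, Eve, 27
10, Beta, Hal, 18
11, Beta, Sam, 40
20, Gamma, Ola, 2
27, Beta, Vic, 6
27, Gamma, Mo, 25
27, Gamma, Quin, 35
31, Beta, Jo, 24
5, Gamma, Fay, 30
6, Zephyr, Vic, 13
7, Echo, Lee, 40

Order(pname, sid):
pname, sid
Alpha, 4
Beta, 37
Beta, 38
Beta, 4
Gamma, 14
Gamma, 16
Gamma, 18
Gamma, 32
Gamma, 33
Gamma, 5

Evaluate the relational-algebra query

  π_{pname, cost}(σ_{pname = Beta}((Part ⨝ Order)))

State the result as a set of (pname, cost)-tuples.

Part ⋈ Order (natural join on pname): {(10, Beta, Eve, 27, 37), (10, Beta, Eve, 27, 38), (10, Beta, Eve, 27, 4), (10, Beta, Hal, 18, 37), (10, Beta, Hal, 18, 38), (10, Beta, Hal, 18, 4), (11, Beta, Sam, 40, 37), (11, Beta, Sam, 40, 38), (11, Beta, Sam, 40, 4), (20, Gamma, Ola, 2, 14), (20, Gamma, Ola, 2, 16), (20, Gamma, Ola, 2, 18), (20, Gamma, Ola, 2, 32), (20, Gamma, Ola, 2, 33), (20, Gamma, Ola, 2, 5), (27, Beta, Vic, 6, 37), (27, Beta, Vic, 6, 38), (27, Beta, Vic, 6, 4), (27, Gamma, Mo, 25, 14), (27, Gamma, Mo, 25, 16), (27, Gamma, Mo, 25, 18), (27, Gamma, Mo, 25, 32), (27, Gamma, Mo, 25, 33), (27, Gamma, Mo, 25, 5), (27, Gamma, Quin, 35, 14), (27, Gamma, Quin, 35, 16), (27, Gamma, Quin, 35, 18), (27, Gamma, Quin, 35, 32), (27, Gamma, Quin, 35, 33), (27, Gamma, Quin, 35, 5), (31, Beta, Jo, 24, 37), (31, Beta, Jo, 24, 38), (31, Beta, Jo, 24, 4), (5, Gamma, Fay, 30, 14), (5, Gamma, Fay, 30, 16), (5, Gamma, Fay, 30, 18), (5, Gamma, Fay, 30, 32), (5, Gamma, Fay, 30, 33), (5, Gamma, Fay, 30, 5)}
Filtering on pname = Beta leaves {(10, Beta, Eve, 27, 37), (10, Beta, Eve, 27, 38), (10, Beta, Eve, 27, 4), (10, Beta, Hal, 18, 37), (10, Beta, Hal, 18, 38), (10, Beta, Hal, 18, 4), (11, Beta, Sam, 40, 37), (11, Beta, Sam, 40, 38), (11, Beta, Sam, 40, 4), (27, Beta, Vic, 6, 37), (27, Beta, Vic, 6, 38), (27, Beta, Vic, 6, 4), (31, Beta, Jo, 24, 37), (31, Beta, Jo, 24, 38), (31, Beta, Jo, 24, 4)}.
π_{pname, cost} gives {(Beta, 10), (Beta, 11), (Beta, 27), (Beta, 31)} (11 duplicate(s) eliminated).

{(Beta, 10), (Beta, 11), (Beta, 27), (Beta, 31)}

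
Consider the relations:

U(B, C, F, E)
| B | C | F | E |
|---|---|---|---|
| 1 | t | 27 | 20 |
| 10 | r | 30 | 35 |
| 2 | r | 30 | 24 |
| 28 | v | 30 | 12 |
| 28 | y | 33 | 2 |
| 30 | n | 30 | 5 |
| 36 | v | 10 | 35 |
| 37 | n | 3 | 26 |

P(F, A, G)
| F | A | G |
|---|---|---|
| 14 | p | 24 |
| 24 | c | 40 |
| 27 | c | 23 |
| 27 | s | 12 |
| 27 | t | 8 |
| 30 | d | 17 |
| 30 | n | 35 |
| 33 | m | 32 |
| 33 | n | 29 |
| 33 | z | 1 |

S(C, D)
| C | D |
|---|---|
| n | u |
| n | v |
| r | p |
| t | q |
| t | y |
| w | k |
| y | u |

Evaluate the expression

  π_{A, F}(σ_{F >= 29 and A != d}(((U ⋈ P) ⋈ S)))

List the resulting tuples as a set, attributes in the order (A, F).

{(m, 33), (n, 30), (n, 33), (z, 33)}

Joining U and P on F yields {(1, t, 27, 20, c, 23), (1, t, 27, 20, s, 12), (1, t, 27, 20, t, 8), (10, r, 30, 35, d, 17), (10, r, 30, 35, n, 35), (2, r, 30, 24, d, 17), (2, r, 30, 24, n, 35), (28, v, 30, 12, d, 17), (28, v, 30, 12, n, 35), (28, y, 33, 2, m, 32), (28, y, 33, 2, n, 29), (28, y, 33, 2, z, 1), (30, n, 30, 5, d, 17), (30, n, 30, 5, n, 35)}.
Joining (U ⋈ P) and S on C yields {(1, t, 27, 20, c, 23, q), (1, t, 27, 20, c, 23, y), (1, t, 27, 20, s, 12, q), (1, t, 27, 20, s, 12, y), (1, t, 27, 20, t, 8, q), (1, t, 27, 20, t, 8, y), (10, r, 30, 35, d, 17, p), (10, r, 30, 35, n, 35, p), (2, r, 30, 24, d, 17, p), (2, r, 30, 24, n, 35, p), (28, y, 33, 2, m, 32, u), (28, y, 33, 2, n, 29, u), (28, y, 33, 2, z, 1, u), (30, n, 30, 5, d, 17, u), (30, n, 30, 5, d, 17, v), (30, n, 30, 5, n, 35, u), (30, n, 30, 5, n, 35, v)}.
Selection F >= 29 and A != d: {(10, r, 30, 35, n, 35, p), (2, r, 30, 24, n, 35, p), (28, y, 33, 2, m, 32, u), (28, y, 33, 2, n, 29, u), (28, y, 33, 2, z, 1, u), (30, n, 30, 5, n, 35, u), (30, n, 30, 5, n, 35, v)}
Projecting to A, F (3 duplicate(s) eliminated): {(m, 33), (n, 30), (n, 33), (z, 33)}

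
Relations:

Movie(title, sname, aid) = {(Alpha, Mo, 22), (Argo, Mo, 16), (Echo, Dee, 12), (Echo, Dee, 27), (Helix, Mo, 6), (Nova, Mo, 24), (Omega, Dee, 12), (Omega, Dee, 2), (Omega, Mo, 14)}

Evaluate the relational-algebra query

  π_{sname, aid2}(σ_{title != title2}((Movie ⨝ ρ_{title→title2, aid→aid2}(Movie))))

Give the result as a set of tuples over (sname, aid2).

ρ[title→title2, aid→aid2]: schema becomes (title2, sname, aid2); tuples unchanged.
Natural join on sname: {(Alpha, Mo, 22, Alpha, 22), (Alpha, Mo, 22, Argo, 16), (Alpha, Mo, 22, Helix, 6), (Alpha, Mo, 22, Nova, 24), (Alpha, Mo, 22, Omega, 14), (Argo, Mo, 16, Alpha, 22), (Argo, Mo, 16, Argo, 16), (Argo, Mo, 16, Helix, 6), (Argo, Mo, 16, Nova, 24), (Argo, Mo, 16, Omega, 14), (Echo, Dee, 12, Echo, 12), (Echo, Dee, 12, Echo, 27), (Echo, Dee, 12, Omega, 12), (Echo, Dee, 12, Omega, 2), (Echo, Dee, 27, Echo, 12), (Echo, Dee, 27, Echo, 27), (Echo, Dee, 27, Omega, 12), (Echo, Dee, 27, Omega, 2), (Helix, Mo, 6, Alpha, 22), (Helix, Mo, 6, Argo, 16), (Helix, Mo, 6, Helix, 6), (Helix, Mo, 6, Nova, 24), (Helix, Mo, 6, Omega, 14), (Nova, Mo, 24, Alpha, 22), (Nova, Mo, 24, Argo, 16), (Nova, Mo, 24, Helix, 6), (Nova, Mo, 24, Nova, 24), (Nova, Mo, 24, Omega, 14), (Omega, Dee, 12, Echo, 12), (Omega, Dee, 12, Echo, 27), (Omega, Dee, 12, Omega, 12), (Omega, Dee, 12, Omega, 2), (Omega, Dee, 2, Echo, 12), (Omega, Dee, 2, Echo, 27), (Omega, Dee, 2, Omega, 12), (Omega, Dee, 2, Omega, 2), (Omega, Mo, 14, Alpha, 22), (Omega, Mo, 14, Argo, 16), (Omega, Mo, 14, Helix, 6), (Omega, Mo, 14, Nova, 24), (Omega, Mo, 14, Omega, 14)}
Selection title != title2: {(Alpha, Mo, 22, Argo, 16), (Alpha, Mo, 22, Helix, 6), (Alpha, Mo, 22, Nova, 24), (Alpha, Mo, 22, Omega, 14), (Argo, Mo, 16, Alpha, 22), (Argo, Mo, 16, Helix, 6), (Argo, Mo, 16, Nova, 24), (Argo, Mo, 16, Omega, 14), (Echo, Dee, 12, Omega, 12), (Echo, Dee, 12, Omega, 2), (Echo, Dee, 27, Omega, 12), (Echo, Dee, 27, Omega, 2), (Helix, Mo, 6, Alpha, 22), (Helix, Mo, 6, Argo, 16), (Helix, Mo, 6, Nova, 24), (Helix, Mo, 6, Omega, 14), (Nova, Mo, 24, Alpha, 22), (Nova, Mo, 24, Argo, 16), (Nova, Mo, 24, Helix, 6), (Nova, Mo, 24, Omega, 14), (Omega, Dee, 12, Echo, 12), (Omega, Dee, 12, Echo, 27), (Omega, Dee, 2, Echo, 12), (Omega, Dee, 2, Echo, 27), (Omega, Mo, 14, Alpha, 22), (Omega, Mo, 14, Argo, 16), (Omega, Mo, 14, Helix, 6), (Omega, Mo, 14, Nova, 24)}
Projecting to sname, aid2 (20 duplicate(s) eliminated): {(Dee, 12), (Dee, 2), (Dee, 27), (Mo, 14), (Mo, 16), (Mo, 22), (Mo, 24), (Mo, 6)}

{(Dee, 12), (Dee, 2), (Dee, 27), (Mo, 14), (Mo, 16), (Mo, 22), (Mo, 24), (Mo, 6)}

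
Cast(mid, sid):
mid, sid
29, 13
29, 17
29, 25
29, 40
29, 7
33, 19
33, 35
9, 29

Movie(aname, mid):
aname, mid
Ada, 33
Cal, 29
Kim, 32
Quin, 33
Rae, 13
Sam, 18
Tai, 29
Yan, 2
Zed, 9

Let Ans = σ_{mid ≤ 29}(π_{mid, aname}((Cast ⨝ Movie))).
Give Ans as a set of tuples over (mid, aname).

{(29, Cal), (29, Tai), (9, Zed)}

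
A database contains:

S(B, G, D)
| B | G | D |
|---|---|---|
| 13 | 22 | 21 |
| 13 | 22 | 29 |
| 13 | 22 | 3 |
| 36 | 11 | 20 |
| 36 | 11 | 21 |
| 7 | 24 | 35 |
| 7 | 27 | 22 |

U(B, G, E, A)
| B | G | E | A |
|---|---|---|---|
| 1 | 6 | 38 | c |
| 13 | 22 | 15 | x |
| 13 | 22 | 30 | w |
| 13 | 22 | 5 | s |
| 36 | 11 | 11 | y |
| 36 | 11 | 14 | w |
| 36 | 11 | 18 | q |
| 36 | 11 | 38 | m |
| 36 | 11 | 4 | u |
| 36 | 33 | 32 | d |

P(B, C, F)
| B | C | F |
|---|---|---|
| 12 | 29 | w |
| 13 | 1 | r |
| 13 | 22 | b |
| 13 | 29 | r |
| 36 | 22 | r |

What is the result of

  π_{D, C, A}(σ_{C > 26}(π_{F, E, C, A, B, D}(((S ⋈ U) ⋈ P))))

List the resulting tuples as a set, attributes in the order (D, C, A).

{(21, 29, s), (21, 29, w), (21, 29, x), (29, 29, s), (29, 29, w), (29, 29, x), (3, 29, s), (3, 29, w), (3, 29, x)}

Natural join on B, G: {(13, 22, 21, 15, x), (13, 22, 21, 30, w), (13, 22, 21, 5, s), (13, 22, 29, 15, x), (13, 22, 29, 30, w), (13, 22, 29, 5, s), (13, 22, 3, 15, x), (13, 22, 3, 30, w), (13, 22, 3, 5, s), (36, 11, 20, 11, y), (36, 11, 20, 14, w), (36, 11, 20, 18, q), (36, 11, 20, 38, m), (36, 11, 20, 4, u), (36, 11, 21, 11, y), (36, 11, 21, 14, w), (36, 11, 21, 18, q), (36, 11, 21, 38, m), (36, 11, 21, 4, u)}
Natural join on B: {(13, 22, 21, 15, x, 1, r), (13, 22, 21, 15, x, 22, b), (13, 22, 21, 15, x, 29, r), (13, 22, 21, 30, w, 1, r), (13, 22, 21, 30, w, 22, b), (13, 22, 21, 30, w, 29, r), (13, 22, 21, 5, s, 1, r), (13, 22, 21, 5, s, 22, b), (13, 22, 21, 5, s, 29, r), (13, 22, 29, 15, x, 1, r), (13, 22, 29, 15, x, 22, b), (13, 22, 29, 15, x, 29, r), (13, 22, 29, 30, w, 1, r), (13, 22, 29, 30, w, 22, b), (13, 22, 29, 30, w, 29, r), (13, 22, 29, 5, s, 1, r), (13, 22, 29, 5, s, 22, b), (13, 22, 29, 5, s, 29, r), (13, 22, 3, 15, x, 1, r), (13, 22, 3, 15, x, 22, b), (13, 22, 3, 15, x, 29, r), (13, 22, 3, 30, w, 1, r), (13, 22, 3, 30, w, 22, b), (13, 22, 3, 30, w, 29, r), (13, 22, 3, 5, s, 1, r), (13, 22, 3, 5, s, 22, b), (13, 22, 3, 5, s, 29, r), (36, 11, 20, 11, y, 22, r), (36, 11, 20, 14, w, 22, r), (36, 11, 20, 18, q, 22, r), (36, 11, 20, 38, m, 22, r), (36, 11, 20, 4, u, 22, r), (36, 11, 21, 11, y, 22, r), (36, 11, 21, 14, w, 22, r), (36, 11, 21, 18, q, 22, r), (36, 11, 21, 38, m, 22, r), (36, 11, 21, 4, u, 22, r)}
π[F, E, C, A, B, D]: project onto (F, E, C, A, B, D) → {(b, 15, 22, x, 13, 21), (b, 15, 22, x, 13, 29), (b, 15, 22, x, 13, 3), (b, 30, 22, w, 13, 21), (b, 30, 22, w, 13, 29), (b, 30, 22, w, 13, 3), (b, 5, 22, s, 13, 21), (b, 5, 22, s, 13, 29), (b, 5, 22, s, 13, 3), (r, 11, 22, y, 36, 20), (r, 11, 22, y, 36, 21), (r, 14, 22, w, 36, 20), (r, 14, 22, w, 36, 21), (r, 15, 1, x, 13, 21), (r, 15, 1, x, 13, 29), (r, 15, 1, x, 13, 3), (r, 15, 29, x, 13, 21), (r, 15, 29, x, 13, 29), (r, 15, 29, x, 13, 3), (r, 18, 22, q, 36, 20), (r, 18, 22, q, 36, 21), (r, 30, 1, w, 13, 21), (r, 30, 1, w, 13, 29), (r, 30, 1, w, 13, 3), (r, 30, 29, w, 13, 21), (r, 30, 29, w, 13, 29), (r, 30, 29, w, 13, 3), (r, 38, 22, m, 36, 20), (r, 38, 22, m, 36, 21), (r, 4, 22, u, 36, 20), (r, 4, 22, u, 36, 21), (r, 5, 1, s, 13, 21), (r, 5, 1, s, 13, 29), (r, 5, 1, s, 13, 3), (r, 5, 29, s, 13, 21), (r, 5, 29, s, 13, 29), (r, 5, 29, s, 13, 3)}
Apply σ_{C > 26}; surviving tuples: {(r, 15, 29, x, 13, 21), (r, 15, 29, x, 13, 29), (r, 15, 29, x, 13, 3), (r, 30, 29, w, 13, 21), (r, 30, 29, w, 13, 29), (r, 30, 29, w, 13, 3), (r, 5, 29, s, 13, 21), (r, 5, 29, s, 13, 29), (r, 5, 29, s, 13, 3)}
π[D, C, A]: project onto (D, C, A) → {(21, 29, s), (21, 29, w), (21, 29, x), (29, 29, s), (29, 29, w), (29, 29, x), (3, 29, s), (3, 29, w), (3, 29, x)}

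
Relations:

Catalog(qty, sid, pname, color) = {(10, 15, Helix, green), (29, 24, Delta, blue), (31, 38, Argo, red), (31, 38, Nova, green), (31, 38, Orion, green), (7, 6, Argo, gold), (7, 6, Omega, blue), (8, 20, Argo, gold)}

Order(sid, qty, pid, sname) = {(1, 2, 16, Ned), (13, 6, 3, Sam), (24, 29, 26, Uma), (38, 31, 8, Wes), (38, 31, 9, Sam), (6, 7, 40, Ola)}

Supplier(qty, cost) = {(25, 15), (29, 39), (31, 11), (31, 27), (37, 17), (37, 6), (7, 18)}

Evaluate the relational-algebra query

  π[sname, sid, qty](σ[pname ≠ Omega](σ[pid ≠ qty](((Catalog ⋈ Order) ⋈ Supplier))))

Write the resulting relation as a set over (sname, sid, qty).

{(Ola, 6, 7), (Sam, 38, 31), (Uma, 24, 29), (Wes, 38, 31)}

Catalog ⋈ Order (natural join on qty, sid): {(29, 24, Delta, blue, 26, Uma), (31, 38, Argo, red, 8, Wes), (31, 38, Argo, red, 9, Sam), (31, 38, Nova, green, 8, Wes), (31, 38, Nova, green, 9, Sam), (31, 38, Orion, green, 8, Wes), (31, 38, Orion, green, 9, Sam), (7, 6, Argo, gold, 40, Ola), (7, 6, Omega, blue, 40, Ola)}
(Catalog ⋈ Order) ⋈ Supplier (natural join on qty): {(29, 24, Delta, blue, 26, Uma, 39), (31, 38, Argo, red, 8, Wes, 11), (31, 38, Argo, red, 8, Wes, 27), (31, 38, Argo, red, 9, Sam, 11), (31, 38, Argo, red, 9, Sam, 27), (31, 38, Nova, green, 8, Wes, 11), (31, 38, Nova, green, 8, Wes, 27), (31, 38, Nova, green, 9, Sam, 11), (31, 38, Nova, green, 9, Sam, 27), (31, 38, Orion, green, 8, Wes, 11), (31, 38, Orion, green, 8, Wes, 27), (31, 38, Orion, green, 9, Sam, 11), (31, 38, Orion, green, 9, Sam, 27), (7, 6, Argo, gold, 40, Ola, 18), (7, 6, Omega, blue, 40, Ola, 18)}
Selection pid ≠ qty: {(29, 24, Delta, blue, 26, Uma, 39), (31, 38, Argo, red, 8, Wes, 11), (31, 38, Argo, red, 8, Wes, 27), (31, 38, Argo, red, 9, Sam, 11), (31, 38, Argo, red, 9, Sam, 27), (31, 38, Nova, green, 8, Wes, 11), (31, 38, Nova, green, 8, Wes, 27), (31, 38, Nova, green, 9, Sam, 11), (31, 38, Nova, green, 9, Sam, 27), (31, 38, Orion, green, 8, Wes, 11), (31, 38, Orion, green, 8, Wes, 27), (31, 38, Orion, green, 9, Sam, 11), (31, 38, Orion, green, 9, Sam, 27), (7, 6, Argo, gold, 40, Ola, 18), (7, 6, Omega, blue, 40, Ola, 18)}
Selection pname ≠ Omega: {(29, 24, Delta, blue, 26, Uma, 39), (31, 38, Argo, red, 8, Wes, 11), (31, 38, Argo, red, 8, Wes, 27), (31, 38, Argo, red, 9, Sam, 11), (31, 38, Argo, red, 9, Sam, 27), (31, 38, Nova, green, 8, Wes, 11), (31, 38, Nova, green, 8, Wes, 27), (31, 38, Nova, green, 9, Sam, 11), (31, 38, Nova, green, 9, Sam, 27), (31, 38, Orion, green, 8, Wes, 11), (31, 38, Orion, green, 8, Wes, 27), (31, 38, Orion, green, 9, Sam, 11), (31, 38, Orion, green, 9, Sam, 27), (7, 6, Argo, gold, 40, Ola, 18)}
π[sname, sid, qty]: project onto (sname, sid, qty) (10 duplicate(s) eliminated) → {(Ola, 6, 7), (Sam, 38, 31), (Uma, 24, 29), (Wes, 38, 31)}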